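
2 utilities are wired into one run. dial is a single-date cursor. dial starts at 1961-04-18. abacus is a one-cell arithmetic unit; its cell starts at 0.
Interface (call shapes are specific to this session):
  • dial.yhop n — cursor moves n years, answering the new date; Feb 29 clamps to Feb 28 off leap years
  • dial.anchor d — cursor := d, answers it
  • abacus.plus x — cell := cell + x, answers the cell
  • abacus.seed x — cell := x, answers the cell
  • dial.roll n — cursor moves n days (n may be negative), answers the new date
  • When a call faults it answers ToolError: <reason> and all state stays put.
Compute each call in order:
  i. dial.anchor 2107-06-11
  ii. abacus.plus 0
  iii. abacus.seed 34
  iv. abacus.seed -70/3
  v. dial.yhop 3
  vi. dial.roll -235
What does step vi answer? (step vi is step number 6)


$ dial.anchor d=2107-06-11
= 2107-06-11
$ abacus.plus x=0
= 0
$ abacus.seed x=34
= 34
$ abacus.seed x=-70/3
= -70/3
$ dial.yhop n=3
= 2110-06-11
$ dial.roll n=-235
= 2109-10-19

Answer: 2109-10-19


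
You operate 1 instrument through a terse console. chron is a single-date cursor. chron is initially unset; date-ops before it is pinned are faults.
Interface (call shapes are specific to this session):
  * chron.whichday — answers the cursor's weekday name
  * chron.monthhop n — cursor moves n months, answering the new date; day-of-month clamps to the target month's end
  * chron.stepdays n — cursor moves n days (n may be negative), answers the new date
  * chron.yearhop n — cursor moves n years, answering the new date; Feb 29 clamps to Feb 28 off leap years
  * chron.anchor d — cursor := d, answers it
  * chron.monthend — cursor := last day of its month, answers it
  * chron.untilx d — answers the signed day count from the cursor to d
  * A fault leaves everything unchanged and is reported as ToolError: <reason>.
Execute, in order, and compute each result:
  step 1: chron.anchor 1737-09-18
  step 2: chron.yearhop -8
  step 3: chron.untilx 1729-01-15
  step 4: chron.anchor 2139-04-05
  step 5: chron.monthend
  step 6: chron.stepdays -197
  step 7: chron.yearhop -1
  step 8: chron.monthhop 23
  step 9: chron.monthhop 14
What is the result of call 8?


>>> chron.anchor d: 1737-09-18
= 1737-09-18
>>> chron.yearhop n: -8
= 1729-09-18
>>> chron.untilx d: 1729-01-15
= -246
>>> chron.anchor d: 2139-04-05
= 2139-04-05
>>> chron.monthend
= 2139-04-30
>>> chron.stepdays n: -197
= 2138-10-15
>>> chron.yearhop n: -1
= 2137-10-15
>>> chron.monthhop n: 23
= 2139-09-15
>>> chron.monthhop n: 14
= 2140-11-15

Answer: 2139-09-15


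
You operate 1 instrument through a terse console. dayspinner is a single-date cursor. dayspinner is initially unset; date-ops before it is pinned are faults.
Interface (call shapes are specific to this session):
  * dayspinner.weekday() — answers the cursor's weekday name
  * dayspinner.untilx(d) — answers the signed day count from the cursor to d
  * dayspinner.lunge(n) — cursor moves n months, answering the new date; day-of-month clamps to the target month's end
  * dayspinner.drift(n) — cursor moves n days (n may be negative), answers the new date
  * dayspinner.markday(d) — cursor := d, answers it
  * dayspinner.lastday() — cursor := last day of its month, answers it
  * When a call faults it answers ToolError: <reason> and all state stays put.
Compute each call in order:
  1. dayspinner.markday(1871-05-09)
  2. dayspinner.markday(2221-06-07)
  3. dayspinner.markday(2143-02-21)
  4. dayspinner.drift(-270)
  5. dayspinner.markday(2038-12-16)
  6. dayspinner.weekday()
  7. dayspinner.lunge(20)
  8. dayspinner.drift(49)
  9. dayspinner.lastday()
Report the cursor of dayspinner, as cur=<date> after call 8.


Answer: cur=2040-10-04

Derivation:
> dayspinner.markday d: 1871-05-09
= 1871-05-09
> dayspinner.markday d: 2221-06-07
= 2221-06-07
> dayspinner.markday d: 2143-02-21
= 2143-02-21
> dayspinner.drift n: -270
= 2142-05-27
> dayspinner.markday d: 2038-12-16
= 2038-12-16
> dayspinner.weekday
= Thursday
> dayspinner.lunge n: 20
= 2040-08-16
> dayspinner.drift n: 49
= 2040-10-04
> dayspinner.lastday
= 2040-10-31


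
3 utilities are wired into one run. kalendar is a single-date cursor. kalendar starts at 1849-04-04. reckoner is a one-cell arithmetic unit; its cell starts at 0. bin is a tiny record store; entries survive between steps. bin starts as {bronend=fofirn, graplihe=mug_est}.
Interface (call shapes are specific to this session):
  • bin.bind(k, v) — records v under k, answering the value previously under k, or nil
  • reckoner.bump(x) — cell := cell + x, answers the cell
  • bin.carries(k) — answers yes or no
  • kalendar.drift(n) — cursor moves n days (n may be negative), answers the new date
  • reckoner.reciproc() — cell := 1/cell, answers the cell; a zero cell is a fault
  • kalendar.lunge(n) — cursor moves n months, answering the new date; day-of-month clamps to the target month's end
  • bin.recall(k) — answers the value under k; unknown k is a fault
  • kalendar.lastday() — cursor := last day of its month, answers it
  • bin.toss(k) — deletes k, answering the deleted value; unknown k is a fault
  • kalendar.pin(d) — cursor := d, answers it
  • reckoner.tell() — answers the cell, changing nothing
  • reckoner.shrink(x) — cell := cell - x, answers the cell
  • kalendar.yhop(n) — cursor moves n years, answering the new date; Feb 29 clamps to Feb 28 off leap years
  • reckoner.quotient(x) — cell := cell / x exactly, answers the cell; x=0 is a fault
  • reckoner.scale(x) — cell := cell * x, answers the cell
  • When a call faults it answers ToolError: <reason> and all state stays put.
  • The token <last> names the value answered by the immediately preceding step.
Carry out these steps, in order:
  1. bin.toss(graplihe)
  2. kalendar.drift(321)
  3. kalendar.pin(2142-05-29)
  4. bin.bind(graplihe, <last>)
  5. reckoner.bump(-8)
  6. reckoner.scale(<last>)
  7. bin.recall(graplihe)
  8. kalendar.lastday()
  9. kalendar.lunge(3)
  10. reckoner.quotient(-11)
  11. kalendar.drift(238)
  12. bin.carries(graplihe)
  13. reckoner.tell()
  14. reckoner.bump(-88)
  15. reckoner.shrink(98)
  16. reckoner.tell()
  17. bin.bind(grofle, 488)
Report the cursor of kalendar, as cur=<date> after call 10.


Answer: cur=2142-08-31

Derivation:
==> toss(k: graplihe)
<== mug_est
==> drift(n: 321)
<== 1850-02-19
==> pin(d: 2142-05-29)
<== 2142-05-29
==> bind(k: graplihe, v: <last>)
<== nil
==> bump(x: -8)
<== -8
==> scale(x: <last>)
<== 64
==> recall(k: graplihe)
<== 2142-05-29
==> lastday()
<== 2142-05-31
==> lunge(n: 3)
<== 2142-08-31
==> quotient(x: -11)
<== -64/11
==> drift(n: 238)
<== 2143-04-26
==> carries(k: graplihe)
<== yes
==> tell()
<== -64/11
==> bump(x: -88)
<== -1032/11
==> shrink(x: 98)
<== -2110/11
==> tell()
<== -2110/11
==> bind(k: grofle, v: 488)
<== nil


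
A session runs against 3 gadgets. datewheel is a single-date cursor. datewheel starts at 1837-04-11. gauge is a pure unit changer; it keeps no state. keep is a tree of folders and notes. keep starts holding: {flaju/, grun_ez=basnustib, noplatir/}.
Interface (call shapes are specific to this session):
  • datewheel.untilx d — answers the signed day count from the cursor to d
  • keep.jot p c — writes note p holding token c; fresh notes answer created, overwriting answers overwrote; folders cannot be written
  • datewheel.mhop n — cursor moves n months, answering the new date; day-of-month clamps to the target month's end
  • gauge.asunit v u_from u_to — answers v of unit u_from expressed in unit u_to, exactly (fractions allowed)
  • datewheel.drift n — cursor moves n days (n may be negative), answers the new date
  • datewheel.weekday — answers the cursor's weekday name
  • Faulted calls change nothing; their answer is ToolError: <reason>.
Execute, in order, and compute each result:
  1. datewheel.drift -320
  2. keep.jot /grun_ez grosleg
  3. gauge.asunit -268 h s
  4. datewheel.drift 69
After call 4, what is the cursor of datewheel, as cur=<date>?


Answer: cur=1836-08-03

Derivation:
CALL drift[n→-320]
RET  1836-05-26
CALL jot[p→/grun_ez; c→grosleg]
RET  overwrote
CALL asunit[v→-268; u_from→h; u_to→s]
RET  -964800
CALL drift[n→69]
RET  1836-08-03


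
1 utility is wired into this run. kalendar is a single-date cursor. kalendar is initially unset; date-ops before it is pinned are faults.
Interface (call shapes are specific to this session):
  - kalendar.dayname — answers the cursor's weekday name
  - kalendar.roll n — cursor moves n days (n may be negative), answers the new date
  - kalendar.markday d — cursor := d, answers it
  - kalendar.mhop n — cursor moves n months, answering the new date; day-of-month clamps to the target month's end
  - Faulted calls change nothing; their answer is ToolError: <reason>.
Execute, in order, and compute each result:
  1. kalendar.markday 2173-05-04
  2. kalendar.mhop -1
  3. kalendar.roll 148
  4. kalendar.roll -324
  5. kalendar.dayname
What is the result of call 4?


% kalendar.markday(d→2173-05-04) => 2173-05-04
% kalendar.mhop(n→-1) => 2173-04-04
% kalendar.roll(n→148) => 2173-08-30
% kalendar.roll(n→-324) => 2172-10-10
% kalendar.dayname() => Saturday

Answer: 2172-10-10


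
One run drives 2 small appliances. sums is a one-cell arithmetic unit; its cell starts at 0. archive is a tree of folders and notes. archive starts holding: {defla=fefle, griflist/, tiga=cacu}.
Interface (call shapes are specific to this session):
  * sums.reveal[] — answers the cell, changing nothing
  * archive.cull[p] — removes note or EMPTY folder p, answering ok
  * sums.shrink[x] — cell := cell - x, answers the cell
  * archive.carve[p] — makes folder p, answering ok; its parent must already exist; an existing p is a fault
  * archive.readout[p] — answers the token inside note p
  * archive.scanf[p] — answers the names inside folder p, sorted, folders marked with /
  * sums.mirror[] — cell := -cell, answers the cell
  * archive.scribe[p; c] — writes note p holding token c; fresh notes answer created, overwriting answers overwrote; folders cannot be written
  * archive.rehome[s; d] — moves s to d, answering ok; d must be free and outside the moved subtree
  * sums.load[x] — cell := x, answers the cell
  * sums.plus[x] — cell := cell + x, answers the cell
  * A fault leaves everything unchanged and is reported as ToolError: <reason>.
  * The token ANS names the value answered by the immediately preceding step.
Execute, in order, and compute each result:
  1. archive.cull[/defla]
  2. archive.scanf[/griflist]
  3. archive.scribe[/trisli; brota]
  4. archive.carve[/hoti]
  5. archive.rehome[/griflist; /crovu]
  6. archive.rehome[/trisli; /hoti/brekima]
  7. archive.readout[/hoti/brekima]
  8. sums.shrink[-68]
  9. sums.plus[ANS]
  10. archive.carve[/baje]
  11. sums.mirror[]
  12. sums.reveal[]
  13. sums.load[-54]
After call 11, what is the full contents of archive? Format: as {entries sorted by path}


I call archive.cull on p=/defla, yielding ok.
Next I call archive.scanf on p=/griflist, giving [].
Next I call archive.scribe on p=/trisli, c=brota, and get created.
Now I run archive.carve on p=/hoti, yielding ok.
I run archive.rehome on s=/griflist, d=/crovu, and get ok.
I try archive.rehome on s=/trisli, d=/hoti/brekima, — result: ok.
I try archive.readout on p=/hoti/brekima, which returns brota.
Calling sums.shrink on x=-68, and observe 68.
Next I call sums.plus on x=ANS, — result: 136.
Using archive.carve on p=/baje, — result: ok.
I try sums.mirror, and observe -136.
I run sums.reveal(), → -136.
I invoke sums.load on x=-54, yielding -54.

Answer: {baje/, crovu/, hoti/, hoti/brekima=brota, tiga=cacu}


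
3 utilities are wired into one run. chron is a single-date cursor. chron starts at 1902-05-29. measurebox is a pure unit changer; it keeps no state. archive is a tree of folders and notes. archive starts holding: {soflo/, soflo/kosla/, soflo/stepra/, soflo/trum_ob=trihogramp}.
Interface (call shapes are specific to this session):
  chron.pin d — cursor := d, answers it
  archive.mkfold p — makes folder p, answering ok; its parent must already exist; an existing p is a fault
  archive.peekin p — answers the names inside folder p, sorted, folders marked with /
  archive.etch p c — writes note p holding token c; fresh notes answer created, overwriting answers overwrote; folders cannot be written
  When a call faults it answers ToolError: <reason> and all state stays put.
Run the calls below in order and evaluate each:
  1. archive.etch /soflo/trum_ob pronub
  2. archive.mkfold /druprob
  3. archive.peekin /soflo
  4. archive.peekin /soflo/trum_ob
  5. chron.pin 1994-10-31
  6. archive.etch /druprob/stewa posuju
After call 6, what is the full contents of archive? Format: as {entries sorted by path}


Answer: {druprob/, druprob/stewa=posuju, soflo/, soflo/kosla/, soflo/stepra/, soflo/trum_ob=pronub}

Derivation:
;; 1. archive.etch(p→/soflo/trum_ob, c→pronub) == overwrote
;; 2. archive.mkfold(p→/druprob) == ok
;; 3. archive.peekin(p→/soflo) == [kosla/, stepra/, trum_ob]
;; 4. archive.peekin(p→/soflo/trum_ob) == ToolError: not a directory
;; 5. chron.pin(d→1994-10-31) == 1994-10-31
;; 6. archive.etch(p→/druprob/stewa, c→posuju) == created


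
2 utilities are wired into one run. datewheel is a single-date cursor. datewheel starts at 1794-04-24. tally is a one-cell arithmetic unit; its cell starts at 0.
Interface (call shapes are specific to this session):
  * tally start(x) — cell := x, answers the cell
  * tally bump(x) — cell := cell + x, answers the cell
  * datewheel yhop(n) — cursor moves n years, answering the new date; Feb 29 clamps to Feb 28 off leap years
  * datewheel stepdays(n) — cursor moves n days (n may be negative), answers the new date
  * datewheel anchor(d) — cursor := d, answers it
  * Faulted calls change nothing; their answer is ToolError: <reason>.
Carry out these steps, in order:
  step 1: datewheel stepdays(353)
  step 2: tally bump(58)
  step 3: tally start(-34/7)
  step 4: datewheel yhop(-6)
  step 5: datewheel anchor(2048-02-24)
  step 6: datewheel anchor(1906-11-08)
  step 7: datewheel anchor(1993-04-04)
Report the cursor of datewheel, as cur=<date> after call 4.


Calling datewheel stepdays(353), yielding 1795-04-12.
Now I run tally bump(58), and see 58.
I use tally start(-34/7), and see -34/7.
Now I run datewheel yhop(-6), → 1789-04-12.
Then datewheel anchor(2048-02-24), — result: 2048-02-24.
Next I call datewheel anchor(1906-11-08), giving 1906-11-08.
Next I call datewheel anchor(1993-04-04), and get 1993-04-04.

Answer: cur=1789-04-12


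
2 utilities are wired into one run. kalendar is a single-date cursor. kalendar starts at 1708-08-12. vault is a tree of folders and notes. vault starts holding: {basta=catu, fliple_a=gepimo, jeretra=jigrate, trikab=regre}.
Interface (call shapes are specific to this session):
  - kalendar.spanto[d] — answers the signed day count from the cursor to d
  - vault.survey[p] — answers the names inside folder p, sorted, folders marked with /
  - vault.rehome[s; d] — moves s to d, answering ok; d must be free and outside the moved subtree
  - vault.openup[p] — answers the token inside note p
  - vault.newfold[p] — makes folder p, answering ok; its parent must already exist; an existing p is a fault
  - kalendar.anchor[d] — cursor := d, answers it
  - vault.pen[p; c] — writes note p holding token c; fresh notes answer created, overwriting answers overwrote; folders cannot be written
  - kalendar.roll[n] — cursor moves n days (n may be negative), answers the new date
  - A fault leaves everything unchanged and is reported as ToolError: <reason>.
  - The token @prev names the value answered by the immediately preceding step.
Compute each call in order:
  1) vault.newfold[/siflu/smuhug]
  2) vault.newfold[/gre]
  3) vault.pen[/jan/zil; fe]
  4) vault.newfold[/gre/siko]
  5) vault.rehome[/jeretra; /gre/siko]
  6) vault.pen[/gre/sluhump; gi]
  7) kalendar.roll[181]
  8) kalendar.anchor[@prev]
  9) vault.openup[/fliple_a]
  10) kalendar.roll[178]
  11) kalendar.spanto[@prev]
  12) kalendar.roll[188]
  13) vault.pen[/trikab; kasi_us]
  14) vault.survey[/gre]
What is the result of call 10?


-> vault.newfold(p=/siflu/smuhug)
<- ToolError: no parent
-> vault.newfold(p=/gre)
<- ok
-> vault.pen(p=/jan/zil, c=fe)
<- ToolError: no parent
-> vault.newfold(p=/gre/siko)
<- ok
-> vault.rehome(s=/jeretra, d=/gre/siko)
<- ToolError: exists
-> vault.pen(p=/gre/sluhump, c=gi)
<- created
-> kalendar.roll(n=181)
<- 1709-02-09
-> kalendar.anchor(d=@prev)
<- 1709-02-09
-> vault.openup(p=/fliple_a)
<- gepimo
-> kalendar.roll(n=178)
<- 1709-08-06
-> kalendar.spanto(d=@prev)
<- 0
-> kalendar.roll(n=188)
<- 1710-02-10
-> vault.pen(p=/trikab, c=kasi_us)
<- overwrote
-> vault.survey(p=/gre)
<- [siko/, sluhump]

Answer: 1709-08-06


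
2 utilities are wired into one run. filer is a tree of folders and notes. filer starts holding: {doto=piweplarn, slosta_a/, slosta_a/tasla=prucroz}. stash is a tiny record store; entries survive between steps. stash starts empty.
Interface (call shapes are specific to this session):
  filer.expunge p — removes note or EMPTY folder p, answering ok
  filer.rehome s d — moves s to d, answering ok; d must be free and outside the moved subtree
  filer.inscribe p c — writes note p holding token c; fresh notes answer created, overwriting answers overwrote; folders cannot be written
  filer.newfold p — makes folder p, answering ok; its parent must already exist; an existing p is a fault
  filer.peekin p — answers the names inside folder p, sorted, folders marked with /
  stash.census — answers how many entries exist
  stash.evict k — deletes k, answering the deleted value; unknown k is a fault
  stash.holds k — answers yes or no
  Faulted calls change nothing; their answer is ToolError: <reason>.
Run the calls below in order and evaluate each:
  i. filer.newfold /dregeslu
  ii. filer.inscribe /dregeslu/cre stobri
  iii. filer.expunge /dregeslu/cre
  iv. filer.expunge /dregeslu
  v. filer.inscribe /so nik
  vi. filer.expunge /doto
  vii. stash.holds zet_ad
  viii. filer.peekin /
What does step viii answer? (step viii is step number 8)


Answer: [slosta_a/, so]

Derivation:
→ newfold(p→/dregeslu)
← ok
→ inscribe(p→/dregeslu/cre, c→stobri)
← created
→ expunge(p→/dregeslu/cre)
← ok
→ expunge(p→/dregeslu)
← ok
→ inscribe(p→/so, c→nik)
← created
→ expunge(p→/doto)
← ok
→ holds(k→zet_ad)
← no
→ peekin(p→/)
← [slosta_a/, so]


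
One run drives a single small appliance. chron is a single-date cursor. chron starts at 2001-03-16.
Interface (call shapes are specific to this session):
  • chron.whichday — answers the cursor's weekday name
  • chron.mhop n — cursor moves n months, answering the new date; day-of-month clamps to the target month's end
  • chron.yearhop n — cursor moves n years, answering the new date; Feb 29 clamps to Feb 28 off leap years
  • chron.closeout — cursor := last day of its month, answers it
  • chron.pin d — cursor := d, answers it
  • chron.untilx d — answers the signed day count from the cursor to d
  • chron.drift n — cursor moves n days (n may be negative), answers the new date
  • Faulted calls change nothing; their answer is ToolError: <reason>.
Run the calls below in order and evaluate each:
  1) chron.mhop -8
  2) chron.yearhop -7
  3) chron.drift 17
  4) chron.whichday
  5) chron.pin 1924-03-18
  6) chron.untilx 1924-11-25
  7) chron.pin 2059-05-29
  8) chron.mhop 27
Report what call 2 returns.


Answer: 1993-07-16

Derivation:
% chron.mhop(n='-8') -> 2000-07-16
% chron.yearhop(n='-7') -> 1993-07-16
% chron.drift(n='17') -> 1993-08-02
% chron.whichday() -> Monday
% chron.pin(d='1924-03-18') -> 1924-03-18
% chron.untilx(d='1924-11-25') -> 252
% chron.pin(d='2059-05-29') -> 2059-05-29
% chron.mhop(n='27') -> 2061-08-29


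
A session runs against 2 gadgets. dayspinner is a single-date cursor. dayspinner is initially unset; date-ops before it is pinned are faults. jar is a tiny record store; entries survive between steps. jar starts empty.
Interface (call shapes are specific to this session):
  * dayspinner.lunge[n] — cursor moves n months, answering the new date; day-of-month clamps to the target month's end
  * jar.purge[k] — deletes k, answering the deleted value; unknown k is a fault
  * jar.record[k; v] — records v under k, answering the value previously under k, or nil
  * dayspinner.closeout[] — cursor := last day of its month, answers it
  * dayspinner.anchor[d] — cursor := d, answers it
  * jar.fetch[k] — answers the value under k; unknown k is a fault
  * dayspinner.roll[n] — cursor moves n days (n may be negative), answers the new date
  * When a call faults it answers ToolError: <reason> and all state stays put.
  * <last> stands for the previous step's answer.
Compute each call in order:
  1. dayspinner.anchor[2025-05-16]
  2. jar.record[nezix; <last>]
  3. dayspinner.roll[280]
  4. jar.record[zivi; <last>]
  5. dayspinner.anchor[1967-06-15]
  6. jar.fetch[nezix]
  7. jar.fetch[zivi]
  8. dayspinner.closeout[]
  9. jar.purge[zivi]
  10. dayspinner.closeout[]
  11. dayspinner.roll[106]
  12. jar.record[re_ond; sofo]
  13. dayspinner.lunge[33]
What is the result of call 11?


Answer: 1967-10-14

Derivation:
>>> dayspinner.anchor d→2025-05-16
  2025-05-16
>>> jar.record k→nezix v→<last>
  nil
>>> dayspinner.roll n→280
  2026-02-20
>>> jar.record k→zivi v→<last>
  nil
>>> dayspinner.anchor d→1967-06-15
  1967-06-15
>>> jar.fetch k→nezix
  2025-05-16
>>> jar.fetch k→zivi
  2026-02-20
>>> dayspinner.closeout
  1967-06-30
>>> jar.purge k→zivi
  2026-02-20
>>> dayspinner.closeout
  1967-06-30
>>> dayspinner.roll n→106
  1967-10-14
>>> jar.record k→re_ond v→sofo
  nil
>>> dayspinner.lunge n→33
  1970-07-14


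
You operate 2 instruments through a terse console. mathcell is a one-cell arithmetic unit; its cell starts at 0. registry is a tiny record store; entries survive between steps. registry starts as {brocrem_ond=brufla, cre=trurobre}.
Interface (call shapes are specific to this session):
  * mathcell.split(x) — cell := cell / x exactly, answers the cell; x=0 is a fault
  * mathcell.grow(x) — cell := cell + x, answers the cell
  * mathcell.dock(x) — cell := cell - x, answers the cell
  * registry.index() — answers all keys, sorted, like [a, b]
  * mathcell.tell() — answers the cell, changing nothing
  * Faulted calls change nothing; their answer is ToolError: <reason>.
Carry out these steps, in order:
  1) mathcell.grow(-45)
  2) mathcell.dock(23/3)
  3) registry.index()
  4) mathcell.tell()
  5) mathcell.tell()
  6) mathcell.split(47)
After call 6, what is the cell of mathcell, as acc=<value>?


→ mathcell.grow(x→-45)
← -45
→ mathcell.dock(x→23/3)
← -158/3
→ registry.index()
← [brocrem_ond, cre]
→ mathcell.tell()
← -158/3
→ mathcell.tell()
← -158/3
→ mathcell.split(x→47)
← -158/141

Answer: acc=-158/141


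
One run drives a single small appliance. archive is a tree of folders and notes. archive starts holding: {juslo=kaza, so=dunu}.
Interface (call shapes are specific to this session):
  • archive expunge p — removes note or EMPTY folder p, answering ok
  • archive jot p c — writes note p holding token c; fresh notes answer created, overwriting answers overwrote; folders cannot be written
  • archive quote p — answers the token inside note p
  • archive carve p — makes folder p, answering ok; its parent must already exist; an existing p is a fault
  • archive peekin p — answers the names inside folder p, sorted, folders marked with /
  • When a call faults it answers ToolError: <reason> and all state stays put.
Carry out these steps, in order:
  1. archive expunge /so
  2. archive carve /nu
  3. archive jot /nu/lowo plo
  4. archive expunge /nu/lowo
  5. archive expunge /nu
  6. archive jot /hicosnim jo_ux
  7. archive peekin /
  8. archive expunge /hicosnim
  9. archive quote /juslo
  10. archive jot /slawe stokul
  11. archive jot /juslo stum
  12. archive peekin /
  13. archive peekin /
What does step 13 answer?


Answer: [juslo, slawe]

Derivation:
>> archive expunge(p→/so)
<< ok
>> archive carve(p→/nu)
<< ok
>> archive jot(p→/nu/lowo, c→plo)
<< created
>> archive expunge(p→/nu/lowo)
<< ok
>> archive expunge(p→/nu)
<< ok
>> archive jot(p→/hicosnim, c→jo_ux)
<< created
>> archive peekin(p→/)
<< [hicosnim, juslo]
>> archive expunge(p→/hicosnim)
<< ok
>> archive quote(p→/juslo)
<< kaza
>> archive jot(p→/slawe, c→stokul)
<< created
>> archive jot(p→/juslo, c→stum)
<< overwrote
>> archive peekin(p→/)
<< [juslo, slawe]
>> archive peekin(p→/)
<< [juslo, slawe]


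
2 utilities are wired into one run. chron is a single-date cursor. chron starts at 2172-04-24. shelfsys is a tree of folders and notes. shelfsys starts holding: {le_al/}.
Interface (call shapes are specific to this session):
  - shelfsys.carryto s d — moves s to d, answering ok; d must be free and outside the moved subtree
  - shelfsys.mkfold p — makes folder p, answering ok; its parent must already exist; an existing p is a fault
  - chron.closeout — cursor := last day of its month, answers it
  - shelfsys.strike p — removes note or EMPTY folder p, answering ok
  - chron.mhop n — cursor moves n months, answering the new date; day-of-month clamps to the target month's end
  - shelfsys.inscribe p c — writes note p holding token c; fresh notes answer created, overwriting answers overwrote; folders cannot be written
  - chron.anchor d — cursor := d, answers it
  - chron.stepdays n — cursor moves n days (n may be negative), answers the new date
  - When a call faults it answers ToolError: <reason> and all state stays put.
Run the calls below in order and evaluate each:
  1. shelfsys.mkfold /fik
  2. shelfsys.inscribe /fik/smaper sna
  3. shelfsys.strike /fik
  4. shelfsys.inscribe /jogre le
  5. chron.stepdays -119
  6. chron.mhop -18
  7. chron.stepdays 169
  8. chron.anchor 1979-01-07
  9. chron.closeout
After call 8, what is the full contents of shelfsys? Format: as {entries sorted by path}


Answer: {fik/, fik/smaper=sna, jogre=le, le_al/}

Derivation:
// 1. shelfsys.mkfold(p=/fik) : ok
// 2. shelfsys.inscribe(p=/fik/smaper, c=sna) : created
// 3. shelfsys.strike(p=/fik) : ToolError: not empty
// 4. shelfsys.inscribe(p=/jogre, c=le) : created
// 5. chron.stepdays(n=-119) : 2171-12-27
// 6. chron.mhop(n=-18) : 2170-06-27
// 7. chron.stepdays(n=169) : 2170-12-13
// 8. chron.anchor(d=1979-01-07) : 1979-01-07
// 9. chron.closeout() : 1979-01-31


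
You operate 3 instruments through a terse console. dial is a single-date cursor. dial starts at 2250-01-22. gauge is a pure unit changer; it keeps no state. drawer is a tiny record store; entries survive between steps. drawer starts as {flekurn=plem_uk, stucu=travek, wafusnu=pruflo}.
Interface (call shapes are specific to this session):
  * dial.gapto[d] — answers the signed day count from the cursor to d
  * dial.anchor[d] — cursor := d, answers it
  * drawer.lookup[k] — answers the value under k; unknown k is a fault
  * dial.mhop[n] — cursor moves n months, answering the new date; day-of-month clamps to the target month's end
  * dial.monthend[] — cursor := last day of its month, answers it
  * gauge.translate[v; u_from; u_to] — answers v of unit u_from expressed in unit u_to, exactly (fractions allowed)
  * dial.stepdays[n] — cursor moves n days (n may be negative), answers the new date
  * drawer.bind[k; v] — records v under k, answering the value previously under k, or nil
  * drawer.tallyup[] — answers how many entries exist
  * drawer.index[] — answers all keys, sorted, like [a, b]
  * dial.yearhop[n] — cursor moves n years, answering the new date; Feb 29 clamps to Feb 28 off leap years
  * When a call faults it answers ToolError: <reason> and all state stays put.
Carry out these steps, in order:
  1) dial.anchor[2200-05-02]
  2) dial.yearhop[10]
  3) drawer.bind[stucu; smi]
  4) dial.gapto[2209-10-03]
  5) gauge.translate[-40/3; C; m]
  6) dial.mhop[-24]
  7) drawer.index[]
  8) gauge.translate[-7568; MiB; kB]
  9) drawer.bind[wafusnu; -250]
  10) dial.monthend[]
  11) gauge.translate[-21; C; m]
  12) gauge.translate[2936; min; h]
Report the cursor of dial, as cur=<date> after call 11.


Answer: cur=2208-05-31

Derivation:
I call dial.anchor on d→2200-05-02, and see 2200-05-02.
I invoke dial.yearhop on n→10, which returns 2210-05-02.
Calling drawer.bind on k→stucu, v→smi, and observe travek.
Using dial.gapto on d→2209-10-03, → -211.
I run gauge.translate on v→-40/3, u_from→C, u_to→m, yielding ToolError: incompatible units.
I run dial.mhop on n→-24, → 2208-05-02.
Calling drawer.index, which returns [flekurn, stucu, wafusnu].
Next I call gauge.translate on v→-7568, u_from→MiB, u_to→kB, which returns -991952896/125.
Invoking drawer.bind on k→wafusnu, v→-250, yielding pruflo.
Then dial.monthend(), and see 2208-05-31.
I invoke gauge.translate on v→-21, u_from→C, u_to→m, and get ToolError: incompatible units.
Calling gauge.translate on v→2936, u_from→min, u_to→h, which returns 734/15.


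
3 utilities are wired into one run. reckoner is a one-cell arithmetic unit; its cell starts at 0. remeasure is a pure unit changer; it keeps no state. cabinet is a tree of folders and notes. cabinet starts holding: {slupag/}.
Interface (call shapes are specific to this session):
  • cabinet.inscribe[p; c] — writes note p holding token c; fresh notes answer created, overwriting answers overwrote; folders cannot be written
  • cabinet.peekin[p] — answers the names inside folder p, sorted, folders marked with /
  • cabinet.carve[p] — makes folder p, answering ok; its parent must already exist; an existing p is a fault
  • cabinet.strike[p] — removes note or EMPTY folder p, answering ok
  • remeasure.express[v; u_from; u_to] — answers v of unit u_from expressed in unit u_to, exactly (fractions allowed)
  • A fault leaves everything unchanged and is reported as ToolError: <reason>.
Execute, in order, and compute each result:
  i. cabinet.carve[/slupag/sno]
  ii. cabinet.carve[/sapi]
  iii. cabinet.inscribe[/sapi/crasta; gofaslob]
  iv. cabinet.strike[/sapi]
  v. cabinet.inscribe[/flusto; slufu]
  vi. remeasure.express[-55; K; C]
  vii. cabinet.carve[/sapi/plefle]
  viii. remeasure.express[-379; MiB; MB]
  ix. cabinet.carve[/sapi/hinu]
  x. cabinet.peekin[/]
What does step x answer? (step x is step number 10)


Answer: [flusto, sapi/, slupag/]

Derivation:
-- cabinet.carve(p=/slupag/sno) ~> ok
-- cabinet.carve(p=/sapi) ~> ok
-- cabinet.inscribe(p=/sapi/crasta, c=gofaslob) ~> created
-- cabinet.strike(p=/sapi) ~> ToolError: not empty
-- cabinet.inscribe(p=/flusto, c=slufu) ~> created
-- remeasure.express(v=-55, u_from=K, u_to=C) ~> -6563/20
-- cabinet.carve(p=/sapi/plefle) ~> ok
-- remeasure.express(v=-379, u_from=MiB, u_to=MB) ~> -6209536/15625
-- cabinet.carve(p=/sapi/hinu) ~> ok
-- cabinet.peekin(p=/) ~> [flusto, sapi/, slupag/]


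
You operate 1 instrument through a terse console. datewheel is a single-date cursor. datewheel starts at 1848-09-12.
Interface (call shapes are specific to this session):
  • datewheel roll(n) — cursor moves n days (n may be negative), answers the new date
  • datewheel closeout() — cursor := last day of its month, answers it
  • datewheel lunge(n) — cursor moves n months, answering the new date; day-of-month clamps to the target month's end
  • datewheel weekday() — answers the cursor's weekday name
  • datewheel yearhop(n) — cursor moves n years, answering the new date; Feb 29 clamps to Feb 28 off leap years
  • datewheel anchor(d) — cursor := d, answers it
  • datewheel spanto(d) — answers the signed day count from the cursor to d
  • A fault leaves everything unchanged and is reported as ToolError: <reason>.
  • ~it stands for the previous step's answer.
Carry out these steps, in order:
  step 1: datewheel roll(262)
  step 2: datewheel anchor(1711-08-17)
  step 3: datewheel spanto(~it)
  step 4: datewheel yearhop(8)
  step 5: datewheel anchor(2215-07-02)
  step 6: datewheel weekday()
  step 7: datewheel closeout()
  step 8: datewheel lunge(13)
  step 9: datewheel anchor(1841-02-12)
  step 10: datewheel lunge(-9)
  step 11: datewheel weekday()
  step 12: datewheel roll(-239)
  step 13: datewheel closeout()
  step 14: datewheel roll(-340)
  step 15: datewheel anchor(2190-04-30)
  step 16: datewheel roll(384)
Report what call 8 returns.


Answer: 2216-08-31

Derivation:
CALL datewheel roll[n=262]
RET  1849-06-01
CALL datewheel anchor[d=1711-08-17]
RET  1711-08-17
CALL datewheel spanto[d=~it]
RET  0
CALL datewheel yearhop[n=8]
RET  1719-08-17
CALL datewheel anchor[d=2215-07-02]
RET  2215-07-02
CALL datewheel weekday[]
RET  Sunday
CALL datewheel closeout[]
RET  2215-07-31
CALL datewheel lunge[n=13]
RET  2216-08-31
CALL datewheel anchor[d=1841-02-12]
RET  1841-02-12
CALL datewheel lunge[n=-9]
RET  1840-05-12
CALL datewheel weekday[]
RET  Tuesday
CALL datewheel roll[n=-239]
RET  1839-09-16
CALL datewheel closeout[]
RET  1839-09-30
CALL datewheel roll[n=-340]
RET  1838-10-25
CALL datewheel anchor[d=2190-04-30]
RET  2190-04-30
CALL datewheel roll[n=384]
RET  2191-05-19


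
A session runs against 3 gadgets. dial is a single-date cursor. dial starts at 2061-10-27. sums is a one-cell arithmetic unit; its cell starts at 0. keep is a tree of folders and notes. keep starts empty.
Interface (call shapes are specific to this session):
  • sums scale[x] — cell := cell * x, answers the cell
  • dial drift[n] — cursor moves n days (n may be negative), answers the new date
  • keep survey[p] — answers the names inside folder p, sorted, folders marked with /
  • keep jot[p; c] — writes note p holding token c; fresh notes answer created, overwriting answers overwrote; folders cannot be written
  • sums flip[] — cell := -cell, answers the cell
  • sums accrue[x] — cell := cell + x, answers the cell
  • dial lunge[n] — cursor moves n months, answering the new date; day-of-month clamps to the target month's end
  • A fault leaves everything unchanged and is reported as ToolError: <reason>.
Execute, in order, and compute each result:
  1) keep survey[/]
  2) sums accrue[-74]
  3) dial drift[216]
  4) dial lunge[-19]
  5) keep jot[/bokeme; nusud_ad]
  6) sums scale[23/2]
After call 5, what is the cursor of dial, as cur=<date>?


CALL keep survey[p='/']
RET  []
CALL sums accrue[x='-74']
RET  -74
CALL dial drift[n='216']
RET  2062-05-31
CALL dial lunge[n='-19']
RET  2060-10-31
CALL keep jot[p='/bokeme'; c='nusud_ad']
RET  created
CALL sums scale[x='23/2']
RET  -851

Answer: cur=2060-10-31


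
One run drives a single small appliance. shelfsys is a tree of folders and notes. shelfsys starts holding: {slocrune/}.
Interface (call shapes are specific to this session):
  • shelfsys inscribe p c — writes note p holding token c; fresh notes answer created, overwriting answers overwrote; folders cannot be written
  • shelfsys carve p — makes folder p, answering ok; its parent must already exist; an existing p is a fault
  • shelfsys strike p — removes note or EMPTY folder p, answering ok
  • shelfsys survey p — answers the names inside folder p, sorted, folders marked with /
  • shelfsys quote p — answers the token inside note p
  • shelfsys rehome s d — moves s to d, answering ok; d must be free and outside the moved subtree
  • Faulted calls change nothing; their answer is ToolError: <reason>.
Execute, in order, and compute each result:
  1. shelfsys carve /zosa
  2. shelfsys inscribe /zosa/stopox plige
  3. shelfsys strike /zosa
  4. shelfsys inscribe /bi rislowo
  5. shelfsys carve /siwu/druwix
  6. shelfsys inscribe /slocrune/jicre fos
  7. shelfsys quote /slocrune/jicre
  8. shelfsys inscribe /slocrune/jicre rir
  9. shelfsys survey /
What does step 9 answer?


Act: shelfsys carve[p=/zosa]
Obs: ok
Act: shelfsys inscribe[p=/zosa/stopox; c=plige]
Obs: created
Act: shelfsys strike[p=/zosa]
Obs: ToolError: not empty
Act: shelfsys inscribe[p=/bi; c=rislowo]
Obs: created
Act: shelfsys carve[p=/siwu/druwix]
Obs: ToolError: no parent
Act: shelfsys inscribe[p=/slocrune/jicre; c=fos]
Obs: created
Act: shelfsys quote[p=/slocrune/jicre]
Obs: fos
Act: shelfsys inscribe[p=/slocrune/jicre; c=rir]
Obs: overwrote
Act: shelfsys survey[p=/]
Obs: [bi, slocrune/, zosa/]

Answer: [bi, slocrune/, zosa/]


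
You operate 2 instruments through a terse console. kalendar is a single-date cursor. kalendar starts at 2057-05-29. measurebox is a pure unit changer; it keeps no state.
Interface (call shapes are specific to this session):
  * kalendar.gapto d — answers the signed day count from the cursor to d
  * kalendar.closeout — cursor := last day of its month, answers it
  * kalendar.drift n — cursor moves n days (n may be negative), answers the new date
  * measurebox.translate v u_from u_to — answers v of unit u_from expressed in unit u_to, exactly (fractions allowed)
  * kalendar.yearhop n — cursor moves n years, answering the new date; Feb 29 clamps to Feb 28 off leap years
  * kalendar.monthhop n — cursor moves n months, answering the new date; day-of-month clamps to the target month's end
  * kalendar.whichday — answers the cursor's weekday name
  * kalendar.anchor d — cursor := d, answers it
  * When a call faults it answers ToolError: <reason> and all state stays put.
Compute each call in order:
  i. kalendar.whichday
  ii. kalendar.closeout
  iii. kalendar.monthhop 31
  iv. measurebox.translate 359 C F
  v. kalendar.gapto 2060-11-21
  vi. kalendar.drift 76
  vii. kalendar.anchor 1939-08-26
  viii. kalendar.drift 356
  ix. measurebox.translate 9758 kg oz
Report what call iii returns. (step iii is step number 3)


Answer: 2059-12-31

Derivation:
% whichday
[out] Tuesday
% closeout
[out] 2057-05-31
% monthhop n→31
[out] 2059-12-31
% translate v→359 u_from→C u_to→F
[out] 3391/5
% gapto d→2060-11-21
[out] 326
% drift n→76
[out] 2060-03-16
% anchor d→1939-08-26
[out] 1939-08-26
% drift n→356
[out] 1940-08-16
% translate v→9758 u_from→kg u_to→oz
[out] 2230400000000/6479891


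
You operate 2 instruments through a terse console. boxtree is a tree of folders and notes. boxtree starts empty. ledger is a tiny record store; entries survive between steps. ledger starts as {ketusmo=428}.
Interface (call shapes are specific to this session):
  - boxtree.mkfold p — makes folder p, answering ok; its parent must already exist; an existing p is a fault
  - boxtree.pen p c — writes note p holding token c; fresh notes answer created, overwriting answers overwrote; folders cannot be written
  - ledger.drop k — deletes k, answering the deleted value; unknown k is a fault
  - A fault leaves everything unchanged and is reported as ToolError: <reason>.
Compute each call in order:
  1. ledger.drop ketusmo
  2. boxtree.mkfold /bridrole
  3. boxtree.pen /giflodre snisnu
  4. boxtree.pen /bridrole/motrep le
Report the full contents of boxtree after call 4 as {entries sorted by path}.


-> drop(k→ketusmo)
<- 428
-> mkfold(p→/bridrole)
<- ok
-> pen(p→/giflodre, c→snisnu)
<- created
-> pen(p→/bridrole/motrep, c→le)
<- created

Answer: {bridrole/, bridrole/motrep=le, giflodre=snisnu}


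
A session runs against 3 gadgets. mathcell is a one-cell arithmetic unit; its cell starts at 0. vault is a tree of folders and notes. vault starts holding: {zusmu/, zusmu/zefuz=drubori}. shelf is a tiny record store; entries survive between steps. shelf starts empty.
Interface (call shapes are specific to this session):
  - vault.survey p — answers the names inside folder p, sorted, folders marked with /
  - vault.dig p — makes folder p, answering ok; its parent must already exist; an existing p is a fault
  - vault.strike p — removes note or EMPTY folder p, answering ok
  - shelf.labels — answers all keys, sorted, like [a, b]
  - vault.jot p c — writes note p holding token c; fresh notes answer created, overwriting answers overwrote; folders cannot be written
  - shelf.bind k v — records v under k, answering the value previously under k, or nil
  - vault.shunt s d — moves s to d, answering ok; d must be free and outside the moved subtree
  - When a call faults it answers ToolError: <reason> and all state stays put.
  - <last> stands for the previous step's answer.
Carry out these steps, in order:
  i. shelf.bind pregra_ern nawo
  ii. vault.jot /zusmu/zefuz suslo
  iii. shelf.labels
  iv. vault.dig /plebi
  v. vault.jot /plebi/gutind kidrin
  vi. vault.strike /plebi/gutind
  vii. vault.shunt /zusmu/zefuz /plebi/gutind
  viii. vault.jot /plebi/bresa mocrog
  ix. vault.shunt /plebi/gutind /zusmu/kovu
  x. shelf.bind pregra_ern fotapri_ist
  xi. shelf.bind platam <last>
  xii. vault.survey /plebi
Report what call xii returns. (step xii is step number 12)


Answer: [bresa]

Derivation:
I use shelf.bind with k=pregra_ern, v=nawo, → nil.
I use vault.jot with p=/zusmu/zefuz, c=suslo, → overwrote.
Now I run shelf.labels(), → [pregra_ern].
Calling vault.dig with p=/plebi, which returns ok.
I try vault.jot with p=/plebi/gutind, c=kidrin, giving created.
I invoke vault.strike with p=/plebi/gutind, and get ok.
I try vault.shunt with s=/zusmu/zefuz, d=/plebi/gutind, yielding ok.
Then vault.jot with p=/plebi/bresa, c=mocrog, yielding created.
Then vault.shunt with s=/plebi/gutind, d=/zusmu/kovu, and see ok.
Calling shelf.bind with k=pregra_ern, v=fotapri_ist, and observe nawo.
I run shelf.bind with k=platam, v=<last>, and see nil.
I try vault.survey with p=/plebi, yielding [bresa].
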